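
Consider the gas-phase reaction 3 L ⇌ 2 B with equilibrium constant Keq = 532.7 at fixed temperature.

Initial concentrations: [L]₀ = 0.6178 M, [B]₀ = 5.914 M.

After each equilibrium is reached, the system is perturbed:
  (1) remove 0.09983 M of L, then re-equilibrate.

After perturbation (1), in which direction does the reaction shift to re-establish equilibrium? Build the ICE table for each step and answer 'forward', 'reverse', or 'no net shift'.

Direction: reverse

Q₀ = 148.3 vs Keq = 532.7 ⇒ Q<K, forward
Step 1:
                  L         B
  init       0.6178     5.914
  Δ         -0.2081    0.1387
  eq         0.4097     6.053
  solve Keq expr → x = 0.06936; check Q = 532.7
Then remove 0.09983 M of L.
Step 2:
                  L         B
  init       0.3099     6.053
  Δ         0.09691  -0.06461
  eq         0.4068     5.988
  solve Keq expr → x = -0.0323; check Q = 532.7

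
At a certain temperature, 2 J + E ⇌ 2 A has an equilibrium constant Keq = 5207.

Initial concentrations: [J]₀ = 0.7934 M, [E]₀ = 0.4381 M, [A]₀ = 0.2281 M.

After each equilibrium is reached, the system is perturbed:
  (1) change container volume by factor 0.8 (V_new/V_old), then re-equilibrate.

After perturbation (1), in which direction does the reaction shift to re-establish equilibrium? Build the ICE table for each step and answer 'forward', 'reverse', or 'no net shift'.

Q₀ = 0.1887 vs Keq = 5207 ⇒ Q<K, forward
Step 1:
                  J         E         A
  Initial    0.7934    0.4381    0.2281
  Change    -0.7416   -0.3708    0.7416
  Equil      0.0518    0.0673    0.9697
  solve Keq expr → x = 0.3708; check Q = 5207
Then change container volume by factor 0.8 (V_new/V_old).
Step 2:
                  J         E         A
  Initial   0.06475   0.08413     1.212
  Change   -0.00558  -0.00279   0.00558
  Equil     0.05917   0.08134     1.218
  solve Keq expr → x = 0.00279; check Q = 5207

Direction: forward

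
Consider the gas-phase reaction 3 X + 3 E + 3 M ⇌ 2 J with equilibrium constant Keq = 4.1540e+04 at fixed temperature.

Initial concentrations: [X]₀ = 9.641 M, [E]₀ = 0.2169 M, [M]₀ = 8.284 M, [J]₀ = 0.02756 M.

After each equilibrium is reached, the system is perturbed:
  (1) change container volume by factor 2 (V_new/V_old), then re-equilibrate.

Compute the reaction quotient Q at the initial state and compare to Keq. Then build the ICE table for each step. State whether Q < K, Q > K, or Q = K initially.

Q₀ = 1.4611e-07 vs Keq = 4.1540e+04 ⇒ Q<K, forward
Step 1:
                  X         E         M         J
  I           9.641    0.2169     8.284   0.02756
  C         -0.2168   -0.2168   -0.2168    0.1445
  E           9.424 1.1750e-04     8.067    0.1721
  solve Keq expr → x = 0.07226; check Q = 4.1539e+04
Then change container volume by factor 2 (V_new/V_old).
Step 2:
                  X         E         M         J
  I           4.712 5.8750e-05     4.034   0.08604
  C       2.3693e-04 2.3693e-04 2.3693e-04 -1.5796e-04
  E           4.712 2.9568e-04     4.034   0.08588
  solve Keq expr → x = -7.8978e-05; check Q = 4.1540e+04

Q₀ = 1.4611e-07; Q < K (proceeds forward)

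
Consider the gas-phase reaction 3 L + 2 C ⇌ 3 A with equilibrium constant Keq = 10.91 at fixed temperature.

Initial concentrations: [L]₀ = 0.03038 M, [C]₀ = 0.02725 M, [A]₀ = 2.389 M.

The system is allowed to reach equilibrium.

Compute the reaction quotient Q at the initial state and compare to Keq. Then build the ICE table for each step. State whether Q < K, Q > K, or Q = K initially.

Q₀ = 6.5487e+08; Q > K (proceeds reverse)

Q₀ = 6.5487e+08 vs Keq = 10.91 ⇒ Q>K, reverse
Step 1:
                    L           C           A
  Initial     0.03038     0.02725       2.389
  Change       0.8938      0.5958     -0.8938
  Equil        0.9241      0.6231       1.495
  solve Keq expr → x = -0.2979; check Q = 10.91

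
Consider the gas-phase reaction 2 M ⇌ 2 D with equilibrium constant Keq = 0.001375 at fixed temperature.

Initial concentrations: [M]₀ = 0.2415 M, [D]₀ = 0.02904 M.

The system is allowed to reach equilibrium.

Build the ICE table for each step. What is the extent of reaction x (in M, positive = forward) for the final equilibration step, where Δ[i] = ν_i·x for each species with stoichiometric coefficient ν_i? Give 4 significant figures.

Q₀ = 0.01446 vs Keq = 0.001375 ⇒ Q>K, reverse
Step 1:
                  M         D
  init       0.2415   0.02904
  Δ         0.01937  -0.01937
  eq         0.2609  0.009673
  solve Keq expr → x = -0.009683; check Q = 0.001375

x = -0.009683 M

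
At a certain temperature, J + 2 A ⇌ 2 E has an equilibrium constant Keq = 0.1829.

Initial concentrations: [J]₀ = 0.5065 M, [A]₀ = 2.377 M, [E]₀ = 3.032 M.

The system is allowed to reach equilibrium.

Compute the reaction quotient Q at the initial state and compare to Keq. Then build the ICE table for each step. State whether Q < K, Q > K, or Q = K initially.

Q₀ = 3.212 vs Keq = 0.1829 ⇒ Q>K, reverse
Step 1:
                  J         A         E
  init       0.5065     2.377     3.032
  Δ          0.6612     1.322    -1.322
  eq          1.168     3.699      1.71
  solve Keq expr → x = -0.6612; check Q = 0.1829

Q₀ = 3.212; Q > K (proceeds reverse)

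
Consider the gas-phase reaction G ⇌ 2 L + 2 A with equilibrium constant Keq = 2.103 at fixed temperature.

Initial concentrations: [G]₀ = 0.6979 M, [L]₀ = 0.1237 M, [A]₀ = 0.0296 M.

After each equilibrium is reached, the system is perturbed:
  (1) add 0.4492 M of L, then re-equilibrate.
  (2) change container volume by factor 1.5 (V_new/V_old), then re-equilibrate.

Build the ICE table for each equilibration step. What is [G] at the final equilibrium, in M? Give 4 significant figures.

[G]_eq = 0.1691 M

Q₀ = 1.9210e-05 vs Keq = 2.103 ⇒ Q<K, forward
Step 1:
                   G          L          A
  Initial     0.6979     0.1237     0.0296
  Change     -0.4052     0.8104     0.8104
  Equil       0.2927     0.9341       0.84
  solve Keq expr → x = 0.4052; check Q = 2.103
Then add 0.4492 M of L.
Step 2:
                   G          L          A
  Initial     0.2927      1.383       0.84
  Change     0.06939    -0.1388    -0.1388
  Equil       0.3621      1.244     0.7012
  solve Keq expr → x = -0.06939; check Q = 2.103
Then change container volume by factor 1.5 (V_new/V_old).
Step 3:
                   G          L          A
  Initial     0.2414     0.8297     0.4675
  Change     -0.0723     0.1446     0.1446
  Equil       0.1691     0.9743     0.6121
  solve Keq expr → x = 0.0723; check Q = 2.103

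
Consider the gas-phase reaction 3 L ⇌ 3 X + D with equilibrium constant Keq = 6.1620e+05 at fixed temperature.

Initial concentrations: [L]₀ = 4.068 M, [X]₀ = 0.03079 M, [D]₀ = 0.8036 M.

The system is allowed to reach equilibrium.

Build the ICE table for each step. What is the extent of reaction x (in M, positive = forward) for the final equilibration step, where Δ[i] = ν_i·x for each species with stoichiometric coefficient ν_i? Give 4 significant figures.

Q₀ = 3.4844e-07 vs Keq = 6.1620e+05 ⇒ Q<K, forward
Step 1:
                    L           X           D
  Initial       4.068     0.03079      0.8036
  Change       -4.007       4.007       1.336
  Equil       0.06114       4.038       2.139
  solve Keq expr → x = 1.336; check Q = 6.1620e+05

x = 1.336 M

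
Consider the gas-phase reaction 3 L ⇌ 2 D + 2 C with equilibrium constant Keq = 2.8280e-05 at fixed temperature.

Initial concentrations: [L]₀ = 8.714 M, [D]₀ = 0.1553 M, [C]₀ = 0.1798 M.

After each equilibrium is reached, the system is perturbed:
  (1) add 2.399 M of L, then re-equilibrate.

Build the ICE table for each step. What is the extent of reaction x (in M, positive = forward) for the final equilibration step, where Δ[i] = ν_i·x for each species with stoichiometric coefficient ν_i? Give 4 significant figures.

Q₀ = 1.1783e-06 vs Keq = 2.8280e-05 ⇒ Q<K, forward
Step 1:
                   L          D          C
  I            8.714     0.1553     0.1798
  C          -0.2899     0.1932     0.1932
  E            8.424     0.3485      0.373
  solve Keq expr → x = 0.09662; check Q = 2.8280e-05
Then add 2.399 M of L.
Step 2:
                   L          D          C
  I            10.82     0.3485      0.373
  C          -0.1069    0.07129    0.07129
  E            10.72     0.4198     0.4443
  solve Keq expr → x = 0.03565; check Q = 2.8280e-05

x = 0.03565 M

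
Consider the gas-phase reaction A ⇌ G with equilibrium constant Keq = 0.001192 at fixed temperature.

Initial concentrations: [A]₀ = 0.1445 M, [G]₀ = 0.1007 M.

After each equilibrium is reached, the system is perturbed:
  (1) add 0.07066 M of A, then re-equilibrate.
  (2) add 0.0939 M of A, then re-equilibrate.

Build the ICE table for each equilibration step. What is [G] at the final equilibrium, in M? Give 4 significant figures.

Q₀ = 0.6969 vs Keq = 0.001192 ⇒ Q>K, reverse
Step 1:
                   A          G
  Initial     0.1445     0.1007
  Change      0.1004    -0.1004
  Equil       0.2449 2.9193e-04
  solve Keq expr → x = -0.1004; check Q = 0.001192
Then add 0.07066 M of A.
Step 2:
                   A          G
  Initial     0.3156 2.9193e-04
  Change  -8.4126e-05 8.4126e-05
  Equil       0.3155 3.7606e-04
  solve Keq expr → x = 8.4126e-05; check Q = 0.001192
Then add 0.0939 M of A.
Step 3:
                   A          G
  Initial     0.4094 3.7606e-04
  Change  -1.1180e-04 1.1180e-04
  Equil       0.4093 4.8785e-04
  solve Keq expr → x = 1.1180e-04; check Q = 0.001192

[G]_eq = 4.8785e-04 M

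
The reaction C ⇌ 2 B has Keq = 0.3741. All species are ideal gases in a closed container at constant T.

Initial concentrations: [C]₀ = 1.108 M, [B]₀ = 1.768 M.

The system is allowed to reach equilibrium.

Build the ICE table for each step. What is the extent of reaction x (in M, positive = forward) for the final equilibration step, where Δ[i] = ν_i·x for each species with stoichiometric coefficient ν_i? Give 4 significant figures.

x = -0.4966 M

Q₀ = 2.821 vs Keq = 0.3741 ⇒ Q>K, reverse
Step 1:
                    C           B
  init          1.108       1.768
  Δ            0.4966     -0.9932
  eq            1.605      0.7748
  solve Keq expr → x = -0.4966; check Q = 0.3741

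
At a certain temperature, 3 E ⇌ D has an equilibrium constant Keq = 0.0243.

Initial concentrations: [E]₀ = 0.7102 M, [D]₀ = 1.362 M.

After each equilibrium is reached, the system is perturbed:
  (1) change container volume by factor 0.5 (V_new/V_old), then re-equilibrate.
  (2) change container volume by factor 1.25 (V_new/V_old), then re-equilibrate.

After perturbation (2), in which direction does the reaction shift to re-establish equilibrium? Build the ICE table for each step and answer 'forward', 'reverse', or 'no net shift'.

Direction: reverse

Q₀ = 3.802 vs Keq = 0.0243 ⇒ Q>K, reverse
Step 1:
                    E           D
  init         0.7102       1.362
  Δ             2.231     -0.7437
  eq            2.941      0.6183
  solve Keq expr → x = -0.7437; check Q = 0.0243
Then change container volume by factor 0.5 (V_new/V_old).
Step 2:
                    E           D
  init          5.883       1.237
  Δ            -1.684      0.5614
  eq            4.198       1.798
  solve Keq expr → x = 0.5614; check Q = 0.0243
Then change container volume by factor 1.25 (V_new/V_old).
Step 3:
                    E           D
  init          3.359       1.438
  Δ            0.4109      -0.137
  eq            3.769       1.301
  solve Keq expr → x = -0.137; check Q = 0.0243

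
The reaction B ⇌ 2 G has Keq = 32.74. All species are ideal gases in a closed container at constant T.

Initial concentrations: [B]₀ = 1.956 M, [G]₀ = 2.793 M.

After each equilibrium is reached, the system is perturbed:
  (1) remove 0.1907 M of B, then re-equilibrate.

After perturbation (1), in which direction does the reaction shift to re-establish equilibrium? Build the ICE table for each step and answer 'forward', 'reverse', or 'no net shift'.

Q₀ = 3.988 vs Keq = 32.74 ⇒ Q<K, forward
Step 1:
                  B         G
  I           1.956     2.793
  C          -1.158     2.317
  E          0.7975      5.11
  solve Keq expr → x = 1.158; check Q = 32.74
Then remove 0.1907 M of B.
Step 2:
                  B         G
  I          0.6068      5.11
  C          0.1185   -0.2369
  E          0.7253     4.873
  solve Keq expr → x = -0.1185; check Q = 32.74

Direction: reverse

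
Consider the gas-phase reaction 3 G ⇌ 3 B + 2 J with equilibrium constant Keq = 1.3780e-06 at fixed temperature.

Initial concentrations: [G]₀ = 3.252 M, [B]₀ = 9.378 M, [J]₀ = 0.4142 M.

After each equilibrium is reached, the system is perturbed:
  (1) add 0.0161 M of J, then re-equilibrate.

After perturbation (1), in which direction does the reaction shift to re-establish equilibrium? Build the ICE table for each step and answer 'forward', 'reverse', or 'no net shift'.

Q₀ = 4.114 vs Keq = 1.3780e-06 ⇒ Q>K, reverse
Step 1:
                    G           B           J
  init          3.252       9.378      0.4142
  Δ            0.6208     -0.6208     -0.4139
  eq            3.873       8.757  3.4523e-04
  solve Keq expr → x = -0.2069; check Q = 1.3780e-06
Then add 0.0161 M of J.
Step 2:
                    G           B           J
  init          3.873       8.757     0.01645
  Δ           0.02414    -0.02414     -0.0161
  eq            3.897       8.733  3.4991e-04
  solve Keq expr → x = -0.008048; check Q = 1.3780e-06

Direction: reverse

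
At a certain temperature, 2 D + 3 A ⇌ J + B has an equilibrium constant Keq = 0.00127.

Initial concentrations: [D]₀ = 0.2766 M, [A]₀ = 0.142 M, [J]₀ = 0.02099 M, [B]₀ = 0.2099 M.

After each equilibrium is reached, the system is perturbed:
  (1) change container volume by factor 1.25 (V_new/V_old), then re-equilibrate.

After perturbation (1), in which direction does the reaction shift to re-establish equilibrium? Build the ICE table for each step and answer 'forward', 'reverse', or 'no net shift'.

Q₀ = 20.11 vs Keq = 0.00127 ⇒ Q>K, reverse
Step 1:
                  D         A         J         B
  I          0.2766     0.142   0.02099    0.2099
  C         0.04197   0.06295  -0.02098  -0.02098
  E          0.3186     0.205 5.8735e-06    0.1889
  solve Keq expr → x = -0.02098; check Q = 0.00127
Then change container volume by factor 1.25 (V_new/V_old).
Step 2:
                  D         A         J         B
  I          0.2549     0.164 4.6988e-06    0.1511
  C       4.5852e-06 6.8778e-06 -2.2926e-06 -2.2926e-06
  E          0.2549     0.164 2.4062e-06    0.1511
  solve Keq expr → x = -2.2926e-06; check Q = 0.00127

Direction: reverse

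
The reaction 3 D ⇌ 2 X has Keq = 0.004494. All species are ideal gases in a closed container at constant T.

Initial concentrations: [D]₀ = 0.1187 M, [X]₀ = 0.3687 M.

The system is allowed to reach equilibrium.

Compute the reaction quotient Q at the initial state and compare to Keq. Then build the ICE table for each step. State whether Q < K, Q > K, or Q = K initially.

Q₀ = 81.28; Q > K (proceeds reverse)

Q₀ = 81.28 vs Keq = 0.004494 ⇒ Q>K, reverse
Step 1:
                  D         X
  init       0.1187    0.3687
  Δ          0.5037   -0.3358
  eq         0.6224   0.03292
  solve Keq expr → x = -0.1679; check Q = 0.004494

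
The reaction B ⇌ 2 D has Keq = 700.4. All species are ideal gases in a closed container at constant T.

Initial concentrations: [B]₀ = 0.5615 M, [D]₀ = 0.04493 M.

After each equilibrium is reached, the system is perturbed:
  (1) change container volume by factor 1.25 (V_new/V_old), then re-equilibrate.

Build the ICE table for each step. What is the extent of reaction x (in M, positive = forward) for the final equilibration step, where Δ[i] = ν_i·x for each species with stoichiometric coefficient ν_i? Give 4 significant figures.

Q₀ = 0.003595 vs Keq = 700.4 ⇒ Q<K, forward
Step 1:
                    B           D
  Initial      0.5615     0.04493
  Change      -0.5596       1.119
  Equil      0.001935       1.164
  solve Keq expr → x = 0.5596; check Q = 700.4
Then change container volume by factor 1.25 (V_new/V_old).
Step 2:
                    B           D
  Initial    0.001548      0.9312
  Change  -3.0791e-04  6.1582e-04
  Equil       0.00124      0.9319
  solve Keq expr → x = 3.0791e-04; check Q = 700.4

x = 3.0791e-04 M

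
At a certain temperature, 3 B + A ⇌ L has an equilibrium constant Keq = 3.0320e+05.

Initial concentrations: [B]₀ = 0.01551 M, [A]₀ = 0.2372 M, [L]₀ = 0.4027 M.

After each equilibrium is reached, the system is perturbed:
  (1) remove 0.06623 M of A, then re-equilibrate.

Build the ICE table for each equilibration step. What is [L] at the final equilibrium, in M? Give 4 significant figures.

Q₀ = 4.5502e+05 vs Keq = 3.0320e+05 ⇒ Q>K, reverse
Step 1:
                   B          A          L
  Initial    0.01551     0.2372     0.4027
  Change    0.002218 7.3937e-04 -7.3937e-04
  Equil      0.01773     0.2379      0.402
  solve Keq expr → x = -7.3937e-04; check Q = 3.0320e+05
Then remove 0.06623 M of A.
Step 2:
                   B          A          L
  Initial    0.01773     0.1717      0.402
  Change       0.002 6.6666e-04 -6.6666e-04
  Equil      0.01973     0.1724     0.4013
  solve Keq expr → x = -6.6666e-04; check Q = 3.0320e+05

[L]_eq = 0.4013 M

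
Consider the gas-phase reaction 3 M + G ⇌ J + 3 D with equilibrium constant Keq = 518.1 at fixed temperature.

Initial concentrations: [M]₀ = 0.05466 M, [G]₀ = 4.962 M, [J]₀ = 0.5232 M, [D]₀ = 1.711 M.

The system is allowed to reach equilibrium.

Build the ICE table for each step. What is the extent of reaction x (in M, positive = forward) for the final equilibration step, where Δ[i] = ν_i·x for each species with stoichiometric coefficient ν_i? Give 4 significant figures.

Q₀ = 3234 vs Keq = 518.1 ⇒ Q>K, reverse
Step 1:
                    M           G           J           D
  I           0.05466       4.962      0.5232       1.711
  C            0.0425     0.01417    -0.01417     -0.0425
  E           0.09716       4.976       0.509       1.669
  solve Keq expr → x = -0.01417; check Q = 518.1

x = -0.01417 M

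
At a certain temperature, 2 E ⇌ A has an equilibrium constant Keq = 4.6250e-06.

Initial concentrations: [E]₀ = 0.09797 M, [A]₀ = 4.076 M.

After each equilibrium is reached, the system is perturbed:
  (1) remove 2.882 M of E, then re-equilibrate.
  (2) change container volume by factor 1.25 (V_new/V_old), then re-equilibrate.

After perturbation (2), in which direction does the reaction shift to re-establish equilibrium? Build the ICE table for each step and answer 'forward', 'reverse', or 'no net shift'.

Direction: reverse

Q₀ = 424.7 vs Keq = 4.6250e-06 ⇒ Q>K, reverse
Step 1:
                   E          A
  I          0.09797      4.076
  C            8.151     -4.076
  E            8.249 3.1474e-04
  solve Keq expr → x = -4.076; check Q = 4.6250e-06
Then remove 2.882 M of E.
Step 2:
                   E          A
  I            5.367 3.1474e-04
  C       3.6296e-04 -1.8148e-04
  E            5.368 1.3326e-04
  solve Keq expr → x = -1.8148e-04; check Q = 4.6250e-06
Then change container volume by factor 1.25 (V_new/V_old).
Step 3:
                   E          A
  I            4.294 1.0661e-04
  C       4.2639e-05 -2.1319e-05
  E            4.294 8.5286e-05
  solve Keq expr → x = -2.1319e-05; check Q = 4.6250e-06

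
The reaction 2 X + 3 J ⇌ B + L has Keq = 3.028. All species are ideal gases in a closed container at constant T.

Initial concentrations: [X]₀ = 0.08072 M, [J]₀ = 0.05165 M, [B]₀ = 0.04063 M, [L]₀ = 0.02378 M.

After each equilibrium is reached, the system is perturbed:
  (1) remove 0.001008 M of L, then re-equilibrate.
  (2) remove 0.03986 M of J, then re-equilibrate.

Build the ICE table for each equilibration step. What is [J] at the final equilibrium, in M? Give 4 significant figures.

Q₀ = 1076 vs Keq = 3.028 ⇒ Q>K, reverse
Step 1:
                    X           J           B           L
  I           0.08072     0.05165     0.04063     0.02378
  C           0.04107      0.0616    -0.02053    -0.02053
  E            0.1218      0.1133      0.0201    0.003246
  solve Keq expr → x = -0.02053; check Q = 3.028
Then remove 0.001008 M of L.
Step 2:
                    X           J           B           L
  I            0.1218      0.1133      0.0201    0.002238
  C         -0.001345   -0.002018  6.7258e-04  6.7258e-04
  E            0.1204      0.1112     0.02077    0.002911
  solve Keq expr → x = 6.7258e-04; check Q = 3.028
Then remove 0.03986 M of J.
Step 3:
                    X           J           B           L
  I            0.1204     0.07137     0.02077    0.002911
  C          0.003599    0.005398   -0.001799   -0.001799
  E             0.124     0.07677     0.01897    0.001111
  solve Keq expr → x = -0.001799; check Q = 3.028

[J]_eq = 0.07677 M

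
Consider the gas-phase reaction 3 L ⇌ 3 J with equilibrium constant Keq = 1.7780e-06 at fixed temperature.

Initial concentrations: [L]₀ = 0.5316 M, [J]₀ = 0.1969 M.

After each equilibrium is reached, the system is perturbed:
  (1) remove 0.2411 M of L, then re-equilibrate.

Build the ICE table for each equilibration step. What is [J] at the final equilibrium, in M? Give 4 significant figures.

[J]_eq = 0.005834 M

Q₀ = 0.05081 vs Keq = 1.7780e-06 ⇒ Q>K, reverse
Step 1:
                    L           J
  Initial      0.5316      0.1969
  Change       0.1882     -0.1882
  Equil        0.7198     0.00872
  solve Keq expr → x = -0.06273; check Q = 1.7780e-06
Then remove 0.2411 M of L.
Step 2:
                    L           J
  Initial      0.4787     0.00872
  Change     0.002886   -0.002886
  Equil        0.4816    0.005834
  solve Keq expr → x = -9.6196e-04; check Q = 1.7780e-06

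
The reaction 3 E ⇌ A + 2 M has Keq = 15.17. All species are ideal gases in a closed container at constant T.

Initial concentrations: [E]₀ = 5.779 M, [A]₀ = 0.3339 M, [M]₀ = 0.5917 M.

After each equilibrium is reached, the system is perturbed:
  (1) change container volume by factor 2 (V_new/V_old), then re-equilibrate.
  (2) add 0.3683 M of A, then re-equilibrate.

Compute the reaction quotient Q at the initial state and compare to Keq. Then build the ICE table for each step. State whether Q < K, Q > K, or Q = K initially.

Q₀ = 6.0571e-04; Q < K (proceeds forward)

Q₀ = 6.0571e-04 vs Keq = 15.17 ⇒ Q<K, forward
Step 1:
                   E          A          M
  I            5.779     0.3339     0.5917
  C           -4.598      1.533      3.066
  E            1.181      1.867      3.657
  solve Keq expr → x = 1.533; check Q = 15.17
Then change container volume by factor 2 (V_new/V_old).
Step 2:
                   E          A          M
  I           0.5903     0.9333      1.829
  C                0          0          0
  E           0.5903     0.9333      1.829
  solve Keq expr → x = 0; check Q = 15.17
Then add 0.3683 M of A.
Step 3:
                   E          A          M
  I           0.5903      1.302      1.829
  C          0.05689   -0.01896   -0.03793
  E           0.6472      1.283      1.791
  solve Keq expr → x = -0.01896; check Q = 15.17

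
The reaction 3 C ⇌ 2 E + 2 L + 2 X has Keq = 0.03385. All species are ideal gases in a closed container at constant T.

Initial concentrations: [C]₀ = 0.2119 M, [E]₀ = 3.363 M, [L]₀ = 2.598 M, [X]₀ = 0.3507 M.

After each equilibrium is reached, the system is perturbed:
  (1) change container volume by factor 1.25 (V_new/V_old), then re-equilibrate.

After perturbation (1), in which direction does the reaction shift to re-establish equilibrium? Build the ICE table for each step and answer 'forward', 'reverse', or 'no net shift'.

Direction: forward

Q₀ = 986.8 vs Keq = 0.03385 ⇒ Q>K, reverse
Step 1:
                    C           E           L           X
  Initial      0.2119       3.363       2.598      0.3507
  Change       0.5018     -0.3345     -0.3345     -0.3345
  Equil        0.7137       3.028       2.263     0.01618
  solve Keq expr → x = -0.1673; check Q = 0.03385
Then change container volume by factor 1.25 (V_new/V_old).
Step 2:
                    C           E           L           X
  Initial      0.5709       2.423       1.811     0.01295
  Change    -0.007094    0.004729    0.004729    0.004729
  Equil        0.5638       2.428       1.816     0.01768
  solve Keq expr → x = 0.002365; check Q = 0.03385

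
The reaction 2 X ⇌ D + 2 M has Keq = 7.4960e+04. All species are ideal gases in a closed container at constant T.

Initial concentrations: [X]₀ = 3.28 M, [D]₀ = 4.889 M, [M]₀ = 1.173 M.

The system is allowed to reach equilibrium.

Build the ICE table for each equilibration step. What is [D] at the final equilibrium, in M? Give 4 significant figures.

Q₀ = 0.6253 vs Keq = 7.4960e+04 ⇒ Q<K, forward
Step 1:
                  X         D         M
  init         3.28     4.889     1.173
  Δ          -3.239     1.619     3.239
  eq        0.04111     6.508     4.412
  solve Keq expr → x = 1.619; check Q = 7.4960e+04

[D]_eq = 6.508 M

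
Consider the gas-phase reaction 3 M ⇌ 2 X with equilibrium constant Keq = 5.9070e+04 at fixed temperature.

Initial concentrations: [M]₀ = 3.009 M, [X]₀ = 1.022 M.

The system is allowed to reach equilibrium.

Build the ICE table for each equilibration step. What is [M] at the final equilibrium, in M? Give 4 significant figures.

[M]_eq = 0.05332 M

Q₀ = 0.03834 vs Keq = 5.9070e+04 ⇒ Q<K, forward
Step 1:
                    M           X
  Initial       3.009       1.022
  Change       -2.956        1.97
  Equil       0.05332       2.992
  solve Keq expr → x = 0.9852; check Q = 5.9070e+04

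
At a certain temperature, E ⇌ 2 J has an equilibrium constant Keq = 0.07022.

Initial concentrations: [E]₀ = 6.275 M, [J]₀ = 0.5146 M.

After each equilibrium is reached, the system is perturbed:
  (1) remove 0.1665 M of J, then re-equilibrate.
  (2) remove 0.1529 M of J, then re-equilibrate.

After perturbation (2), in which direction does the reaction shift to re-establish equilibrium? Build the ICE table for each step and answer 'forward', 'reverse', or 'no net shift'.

Q₀ = 0.0422 vs Keq = 0.07022 ⇒ Q<K, forward
Step 1:
                   E          J
  Initial      6.275     0.5146
  Change    -0.07267     0.1453
  Equil        6.202     0.6599
  solve Keq expr → x = 0.07267; check Q = 0.07022
Then remove 0.1665 M of J.
Step 2:
                   E          J
  Initial      6.202     0.4934
  Change    -0.08109     0.1622
  Equil        6.121     0.6556
  solve Keq expr → x = 0.08109; check Q = 0.07022
Then remove 0.1529 M of J.
Step 3:
                   E          J
  Initial      6.121     0.5027
  Change    -0.07445     0.1489
  Equil        6.047     0.6516
  solve Keq expr → x = 0.07445; check Q = 0.07022

Direction: forward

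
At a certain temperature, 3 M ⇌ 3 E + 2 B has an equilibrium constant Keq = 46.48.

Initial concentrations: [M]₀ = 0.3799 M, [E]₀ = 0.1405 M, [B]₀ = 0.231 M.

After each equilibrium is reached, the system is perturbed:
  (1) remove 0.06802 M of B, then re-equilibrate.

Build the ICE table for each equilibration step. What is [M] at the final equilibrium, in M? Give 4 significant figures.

Q₀ = 0.002699 vs Keq = 46.48 ⇒ Q<K, forward
Step 1:
                  M         E         B
  I          0.3799    0.1405     0.231
  C         -0.3081    0.3081    0.2054
  E         0.07179    0.4486    0.4364
  solve Keq expr → x = 0.1027; check Q = 46.48
Then remove 0.06802 M of B.
Step 2:
                  M         E         B
  I         0.07179    0.4486    0.3684
  C       -0.006279  0.006279  0.004186
  E         0.06551    0.4549    0.3726
  solve Keq expr → x = 0.002093; check Q = 46.48

[M]_eq = 0.06551 M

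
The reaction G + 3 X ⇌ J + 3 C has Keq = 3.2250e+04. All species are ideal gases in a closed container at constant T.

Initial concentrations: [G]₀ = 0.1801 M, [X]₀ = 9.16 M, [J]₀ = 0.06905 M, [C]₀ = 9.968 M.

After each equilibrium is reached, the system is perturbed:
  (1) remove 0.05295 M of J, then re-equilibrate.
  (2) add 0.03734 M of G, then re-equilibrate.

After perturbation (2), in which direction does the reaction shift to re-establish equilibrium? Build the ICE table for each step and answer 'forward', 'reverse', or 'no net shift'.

Q₀ = 0.4941 vs Keq = 3.2250e+04 ⇒ Q<K, forward
Step 1:
                    G           X           J           C
  Initial      0.1801        9.16     0.06905       9.968
  Change      -0.1801     -0.5403      0.1801      0.5403
  Equil    1.3996e-05        8.62      0.2491       10.51
  solve Keq expr → x = 0.1801; check Q = 3.2250e+04
Then remove 0.05295 M of J.
Step 2:
                    G           X           J           C
  Initial  1.3996e-05        8.62      0.1962       10.51
  Change  -2.9745e-06 -8.9235e-06  2.9745e-06  8.9235e-06
  Equil    1.1022e-05        8.62      0.1962       10.51
  solve Keq expr → x = 2.9745e-06; check Q = 3.2250e+04
Then add 0.03734 M of G.
Step 3:
                    G           X           J           C
  Initial     0.03735        8.62      0.1962       10.51
  Change     -0.03734      -0.112     0.03734       0.112
  Equil    1.4086e-05       8.508      0.2335       10.62
  solve Keq expr → x = 0.03734; check Q = 3.2250e+04

Direction: forward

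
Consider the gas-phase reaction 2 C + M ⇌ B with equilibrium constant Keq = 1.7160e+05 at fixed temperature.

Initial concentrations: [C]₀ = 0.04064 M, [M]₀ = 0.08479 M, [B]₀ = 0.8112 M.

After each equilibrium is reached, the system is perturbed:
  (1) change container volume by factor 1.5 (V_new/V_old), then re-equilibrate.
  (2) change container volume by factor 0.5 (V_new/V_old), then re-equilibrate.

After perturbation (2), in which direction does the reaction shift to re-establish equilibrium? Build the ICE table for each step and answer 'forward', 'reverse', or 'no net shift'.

Direction: forward

Q₀ = 5793 vs Keq = 1.7160e+05 ⇒ Q<K, forward
Step 1:
                   C          M          B
  I          0.04064    0.08479     0.8112
  C         -0.03226   -0.01613    0.01613
  E          0.00838    0.06866     0.8273
  solve Keq expr → x = 0.01613; check Q = 1.7160e+05
Then change container volume by factor 1.5 (V_new/V_old).
Step 2:
                   C          M          B
  I         0.005586    0.04577     0.5516
  C         0.002664   0.001332  -0.001332
  E          0.00825    0.04711     0.5502
  solve Keq expr → x = -0.001332; check Q = 1.7160e+05
Then change container volume by factor 0.5 (V_new/V_old).
Step 3:
                   C          M          B
  I           0.0165    0.09421        1.1
  C        -0.008053  -0.004026   0.004026
  E         0.008448    0.09018      1.104
  solve Keq expr → x = 0.004026; check Q = 1.7160e+05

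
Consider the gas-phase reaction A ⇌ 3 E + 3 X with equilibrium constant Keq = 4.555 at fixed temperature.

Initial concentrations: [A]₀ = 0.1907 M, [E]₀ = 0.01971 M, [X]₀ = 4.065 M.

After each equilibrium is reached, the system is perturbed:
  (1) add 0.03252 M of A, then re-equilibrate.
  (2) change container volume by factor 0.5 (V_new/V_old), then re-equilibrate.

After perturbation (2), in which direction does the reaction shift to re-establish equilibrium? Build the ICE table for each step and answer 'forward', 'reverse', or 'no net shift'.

Q₀ = 0.002697 vs Keq = 4.555 ⇒ Q<K, forward
Step 1:
                    A           E           X
  I            0.1907     0.01971       4.065
  C          -0.05958      0.1787      0.1787
  E            0.1311      0.1984       4.244
  solve Keq expr → x = 0.05958; check Q = 4.555
Then add 0.03252 M of A.
Step 2:
                    A           E           X
  I            0.1636      0.1984       4.244
  C         -0.004239     0.01272     0.01272
  E            0.1594      0.2112       4.256
  solve Keq expr → x = 0.004239; check Q = 4.555
Then change container volume by factor 0.5 (V_new/V_old).
Step 3:
                    A           E           X
  I            0.3188      0.4223       8.513
  C           0.09097     -0.2729     -0.2729
  E            0.4098      0.1494        8.24
  solve Keq expr → x = -0.09097; check Q = 4.555

Direction: reverse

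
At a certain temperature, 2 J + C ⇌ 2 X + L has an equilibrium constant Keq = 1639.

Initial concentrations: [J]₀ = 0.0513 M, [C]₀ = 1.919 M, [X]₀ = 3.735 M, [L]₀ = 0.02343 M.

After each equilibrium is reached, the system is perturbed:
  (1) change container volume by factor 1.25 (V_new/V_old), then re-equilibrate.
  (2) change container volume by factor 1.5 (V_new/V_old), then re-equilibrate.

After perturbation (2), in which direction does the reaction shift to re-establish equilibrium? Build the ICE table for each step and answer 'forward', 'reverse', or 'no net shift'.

Direction: no net shift

Q₀ = 64.72 vs Keq = 1639 ⇒ Q<K, forward
Step 1:
                   J          C          X          L
  init        0.0513      1.919      3.735    0.02343
  Δ         -0.03742   -0.01871    0.03742    0.01871
  eq         0.01388        1.9      3.772    0.04214
  solve Keq expr → x = 0.01871; check Q = 1639
Then change container volume by factor 1.25 (V_new/V_old).
Step 2:
                   J          C          X          L
  init        0.0111       1.52      3.018    0.03371
  Δ                0          0          0          0
  eq          0.0111       1.52      3.018    0.03371
  solve Keq expr → x = 0; check Q = 1639
Then change container volume by factor 1.5 (V_new/V_old).
Step 3:
                   J          C          X          L
  init      0.007401      1.013      2.012    0.02248
  Δ                0          0          0          0
  eq        0.007401      1.013      2.012    0.02248
  solve Keq expr → x = 0; check Q = 1639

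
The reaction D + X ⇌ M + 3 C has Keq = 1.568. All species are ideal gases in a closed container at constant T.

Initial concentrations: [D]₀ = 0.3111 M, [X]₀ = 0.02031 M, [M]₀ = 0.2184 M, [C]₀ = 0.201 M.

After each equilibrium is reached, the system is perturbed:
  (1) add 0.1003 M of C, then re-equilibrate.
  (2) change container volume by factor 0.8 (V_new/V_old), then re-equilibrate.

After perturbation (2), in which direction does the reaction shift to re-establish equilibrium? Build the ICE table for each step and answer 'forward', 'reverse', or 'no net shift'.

Direction: reverse

Q₀ = 0.2807 vs Keq = 1.568 ⇒ Q<K, forward
Step 1:
                    D           X           M           C
  init         0.3111     0.02031      0.2184       0.201
  Δ          -0.01336    -0.01336     0.01336     0.04007
  eq           0.2977    0.006954      0.2318      0.2411
  solve Keq expr → x = 0.01336; check Q = 1.568
Then add 0.1003 M of C.
Step 2:
                    D           X           M           C
  init         0.2977    0.006954      0.2318      0.3414
  Δ          0.007977    0.007977   -0.007977    -0.02393
  eq           0.3057     0.01493      0.2238      0.3174
  solve Keq expr → x = -0.007977; check Q = 1.568
Then change container volume by factor 0.8 (V_new/V_old).
Step 3:
                    D           X           M           C
  init         0.3822     0.01866      0.2797      0.3968
  Δ          0.005873    0.005873   -0.005873    -0.01762
  eq            0.388     0.02454      0.2739      0.3792
  solve Keq expr → x = -0.005873; check Q = 1.568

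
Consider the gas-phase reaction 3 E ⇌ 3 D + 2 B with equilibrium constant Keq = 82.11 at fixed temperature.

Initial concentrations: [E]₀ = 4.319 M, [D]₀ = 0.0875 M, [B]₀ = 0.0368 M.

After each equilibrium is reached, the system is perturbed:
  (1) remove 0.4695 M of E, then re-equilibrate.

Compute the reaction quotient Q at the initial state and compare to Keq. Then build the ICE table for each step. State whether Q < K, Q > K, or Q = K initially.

Q₀ = 1.1261e-08 vs Keq = 82.11 ⇒ Q<K, forward
Step 1:
                    E           D           B
  init          4.319      0.0875      0.0368
  Δ            -3.109       3.109       2.073
  eq             1.21       3.197        2.11
  solve Keq expr → x = 1.036; check Q = 82.11
Then remove 0.4695 M of E.
Step 2:
                    E           D           B
  init         0.7403       3.197        2.11
  Δ            0.2909     -0.2909     -0.1939
  eq            1.031       2.906       1.916
  solve Keq expr → x = -0.09697; check Q = 82.11

Q₀ = 1.1261e-08; Q < K (proceeds forward)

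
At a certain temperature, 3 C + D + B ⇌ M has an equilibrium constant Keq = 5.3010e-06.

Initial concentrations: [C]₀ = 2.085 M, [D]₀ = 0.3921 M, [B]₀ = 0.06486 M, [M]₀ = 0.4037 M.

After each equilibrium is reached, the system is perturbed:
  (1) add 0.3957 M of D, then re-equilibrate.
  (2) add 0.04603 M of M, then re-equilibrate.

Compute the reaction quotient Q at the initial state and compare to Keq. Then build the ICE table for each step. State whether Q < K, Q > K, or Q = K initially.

Q₀ = 1.751 vs Keq = 5.3010e-06 ⇒ Q>K, reverse
Step 1:
                    C           D           B           M
  I             2.085      0.3921     0.06486      0.4037
  C             1.211      0.4036      0.4036     -0.4036
  E             3.296      0.7957      0.4685  7.0752e-05
  solve Keq expr → x = -0.4036; check Q = 5.3010e-06
Then add 0.3957 M of D.
Step 2:
                    C           D           B           M
  I             3.296       1.191      0.4685  7.0752e-05
  C       -1.0549e-04 -3.5162e-05 -3.5162e-05  3.5162e-05
  E             3.296       1.191      0.4685  1.0591e-04
  solve Keq expr → x = 3.5162e-05; check Q = 5.3010e-06
Then add 0.04603 M of M.
Step 3:
                    C           D           B           M
  I             3.296       1.191      0.4685     0.04614
  C             0.138       0.046       0.046      -0.046
  E             3.434       1.237      0.5145  1.3662e-04
  solve Keq expr → x = -0.046; check Q = 5.3010e-06

Q₀ = 1.751; Q > K (proceeds reverse)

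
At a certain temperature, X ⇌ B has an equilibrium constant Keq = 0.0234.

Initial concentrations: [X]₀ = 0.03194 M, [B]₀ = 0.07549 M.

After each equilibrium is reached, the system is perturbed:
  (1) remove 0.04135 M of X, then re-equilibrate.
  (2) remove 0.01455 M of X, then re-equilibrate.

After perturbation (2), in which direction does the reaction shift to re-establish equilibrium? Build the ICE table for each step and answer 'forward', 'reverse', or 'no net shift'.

Q₀ = 2.363 vs Keq = 0.0234 ⇒ Q>K, reverse
Step 1:
                  X         B
  I         0.03194   0.07549
  C         0.07303  -0.07303
  E           0.105  0.002456
  solve Keq expr → x = -0.07303; check Q = 0.0234
Then remove 0.04135 M of X.
Step 2:
                  X         B
  I         0.06362  0.002456
  C       9.4547e-04 -9.4547e-04
  E         0.06457  0.001511
  solve Keq expr → x = -9.4547e-04; check Q = 0.0234
Then remove 0.01455 M of X.
Step 3:
                  X         B
  I         0.05002  0.001511
  C       3.3269e-04 -3.3269e-04
  E         0.05035  0.001178
  solve Keq expr → x = -3.3269e-04; check Q = 0.0234

Direction: reverse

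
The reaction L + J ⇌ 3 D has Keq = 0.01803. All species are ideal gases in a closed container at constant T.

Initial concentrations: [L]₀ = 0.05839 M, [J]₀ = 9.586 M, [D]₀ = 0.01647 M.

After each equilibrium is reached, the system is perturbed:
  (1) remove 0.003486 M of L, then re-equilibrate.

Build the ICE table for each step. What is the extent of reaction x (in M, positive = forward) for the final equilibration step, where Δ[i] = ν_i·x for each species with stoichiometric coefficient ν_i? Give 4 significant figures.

Q₀ = 7.9819e-06 vs Keq = 0.01803 ⇒ Q<K, forward
Step 1:
                  L         J         D
  I         0.05839     9.586   0.01647
  C         -0.0418   -0.0418    0.1254
  E         0.01659     9.544    0.1419
  solve Keq expr → x = 0.0418; check Q = 0.01803
Then remove 0.003486 M of L.
Step 2:
                  L         J         D
  I         0.01311     9.544    0.1419
  C        0.001729  0.001729 -0.005187
  E         0.01483     9.546    0.1367
  solve Keq expr → x = -0.001729; check Q = 0.01803

x = -0.001729 M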